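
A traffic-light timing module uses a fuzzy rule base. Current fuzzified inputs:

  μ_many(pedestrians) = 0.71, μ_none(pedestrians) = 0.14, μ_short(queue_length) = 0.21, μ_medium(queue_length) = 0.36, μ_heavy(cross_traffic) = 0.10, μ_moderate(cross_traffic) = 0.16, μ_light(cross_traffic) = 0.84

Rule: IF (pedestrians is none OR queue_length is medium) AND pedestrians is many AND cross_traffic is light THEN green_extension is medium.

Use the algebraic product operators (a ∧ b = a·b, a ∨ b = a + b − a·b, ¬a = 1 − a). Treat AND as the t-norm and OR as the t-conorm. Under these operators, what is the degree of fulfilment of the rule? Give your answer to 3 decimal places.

firing strength: (none=0.14 OR medium=0.36) = 0.4496; AND[a·b] with many=0.71, light=0.84 → w = 0.2681

0.268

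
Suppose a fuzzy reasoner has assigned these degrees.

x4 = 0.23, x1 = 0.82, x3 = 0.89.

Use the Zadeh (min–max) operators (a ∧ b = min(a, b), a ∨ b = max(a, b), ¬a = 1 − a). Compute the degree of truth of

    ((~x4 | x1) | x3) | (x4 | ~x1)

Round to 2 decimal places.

~x4 = 1 − 0.23 = 0.77
~x4 | x1 = max(a, b) on (0.77, 0.82) = 0.82
(~x4 | x1) | x3 = max(a, b) on (0.82, 0.89) = 0.89
~x1 = 1 − 0.82 = 0.18
x4 | ~x1 = max(a, b) on (0.23, 0.18) = 0.23
((~x4 | x1) | x3) | (x4 | ~x1) = max(a, b) on (0.89, 0.23) = 0.89

0.89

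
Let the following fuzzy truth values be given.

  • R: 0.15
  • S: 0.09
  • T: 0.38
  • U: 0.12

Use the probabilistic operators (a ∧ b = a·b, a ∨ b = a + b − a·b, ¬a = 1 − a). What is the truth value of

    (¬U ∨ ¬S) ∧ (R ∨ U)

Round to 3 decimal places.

0.249

¬U = 1 − 0.1200 = 0.8800
¬S = 1 − 0.0900 = 0.9100
¬U ∨ ¬S = a + b − a·b on (0.8800, 0.9100) = 0.9892
R ∨ U = a + b − a·b on (0.1500, 0.1200) = 0.2520
(¬U ∨ ¬S) ∧ (R ∨ U) = a·b on (0.9892, 0.2520) = 0.2493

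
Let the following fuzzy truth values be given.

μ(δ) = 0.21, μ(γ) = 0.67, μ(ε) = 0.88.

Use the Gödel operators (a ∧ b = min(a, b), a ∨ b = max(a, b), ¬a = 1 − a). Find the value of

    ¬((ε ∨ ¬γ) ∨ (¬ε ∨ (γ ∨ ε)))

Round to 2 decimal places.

0.12

¬γ = 1 − 0.67 = 0.33
ε ∨ ¬γ = max(a, b) on (0.88, 0.33) = 0.88
¬ε = 1 − 0.88 = 0.12
γ ∨ ε = max(a, b) on (0.67, 0.88) = 0.88
¬ε ∨ (γ ∨ ε) = max(a, b) on (0.12, 0.88) = 0.88
(ε ∨ ¬γ) ∨ (¬ε ∨ (γ ∨ ε)) = max(a, b) on (0.88, 0.88) = 0.88
¬((ε ∨ ¬γ) ∨ (¬ε ∨ (γ ∨ ε))) = 1 − 0.88 = 0.12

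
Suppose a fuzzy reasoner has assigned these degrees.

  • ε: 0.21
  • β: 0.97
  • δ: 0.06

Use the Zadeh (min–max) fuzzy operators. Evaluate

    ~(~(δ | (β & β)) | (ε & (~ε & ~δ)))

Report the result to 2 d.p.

β & β = min(a, b) on (0.97, 0.97) = 0.97
δ | (β & β) = max(a, b) on (0.06, 0.97) = 0.97
~(δ | (β & β)) = 1 − 0.97 = 0.03
~ε = 1 − 0.21 = 0.79
~δ = 1 − 0.06 = 0.94
~ε & ~δ = min(a, b) on (0.79, 0.94) = 0.79
ε & (~ε & ~δ) = min(a, b) on (0.21, 0.79) = 0.21
~(δ | (β & β)) | (ε & (~ε & ~δ)) = max(a, b) on (0.03, 0.21) = 0.21
~(~(δ | (β & β)) | (ε & (~ε & ~δ))) = 1 − 0.21 = 0.79

0.79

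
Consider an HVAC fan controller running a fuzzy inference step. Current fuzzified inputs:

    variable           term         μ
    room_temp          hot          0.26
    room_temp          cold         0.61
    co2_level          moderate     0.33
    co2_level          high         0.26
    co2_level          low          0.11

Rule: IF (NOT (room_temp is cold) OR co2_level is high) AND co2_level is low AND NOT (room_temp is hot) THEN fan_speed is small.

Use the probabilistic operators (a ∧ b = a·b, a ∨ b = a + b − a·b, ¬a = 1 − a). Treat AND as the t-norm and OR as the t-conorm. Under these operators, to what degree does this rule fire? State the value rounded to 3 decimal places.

0.045

firing strength: (¬cold=1−0.61=0.39 OR high=0.26) = 0.5486; AND[a·b] with low=0.11, ¬hot=1−0.26=0.74 → w = 0.0447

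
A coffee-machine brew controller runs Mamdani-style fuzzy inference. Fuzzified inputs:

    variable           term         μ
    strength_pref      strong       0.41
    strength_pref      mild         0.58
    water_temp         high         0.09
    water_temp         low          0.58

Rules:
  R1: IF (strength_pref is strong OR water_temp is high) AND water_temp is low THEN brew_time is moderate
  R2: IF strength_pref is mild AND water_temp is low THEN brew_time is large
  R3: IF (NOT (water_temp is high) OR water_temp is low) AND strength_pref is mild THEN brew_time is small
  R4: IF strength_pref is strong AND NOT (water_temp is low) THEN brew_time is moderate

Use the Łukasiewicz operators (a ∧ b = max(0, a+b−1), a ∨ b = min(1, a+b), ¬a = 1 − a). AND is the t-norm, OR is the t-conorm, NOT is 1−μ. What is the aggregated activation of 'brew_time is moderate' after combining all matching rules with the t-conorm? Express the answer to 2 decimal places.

R1: (strong=0.41 OR high=0.09) = 0.50; AND[max(0, a+b−1)] with low=0.58 → w = 0.08
R2: mild=0.58, low=0.58; AND[max(0, a+b−1)] → w = 0.16
R3: (¬high=1−0.09=0.91 OR low=0.58) = 1.00; AND[max(0, a+b−1)] with mild=0.58 → w = 0.58
R4: strong=0.41, ¬low=1−0.58=0.42; AND[max(0, a+b−1)] → w = 0.00
Rules with consequent 'moderate': {R1, R4} → strengths 0.08, 0.00
Aggregate via t-conorm [min(1, a+b)]: 0.08

0.08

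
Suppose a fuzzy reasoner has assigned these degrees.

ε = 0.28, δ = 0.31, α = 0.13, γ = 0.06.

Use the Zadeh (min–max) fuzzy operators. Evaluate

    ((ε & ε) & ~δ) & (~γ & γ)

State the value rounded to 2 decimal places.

ε & ε = min(a, b) on (0.28, 0.28) = 0.28
~δ = 1 − 0.31 = 0.69
(ε & ε) & ~δ = min(a, b) on (0.28, 0.69) = 0.28
~γ = 1 − 0.06 = 0.94
~γ & γ = min(a, b) on (0.94, 0.06) = 0.06
((ε & ε) & ~δ) & (~γ & γ) = min(a, b) on (0.28, 0.06) = 0.06

0.06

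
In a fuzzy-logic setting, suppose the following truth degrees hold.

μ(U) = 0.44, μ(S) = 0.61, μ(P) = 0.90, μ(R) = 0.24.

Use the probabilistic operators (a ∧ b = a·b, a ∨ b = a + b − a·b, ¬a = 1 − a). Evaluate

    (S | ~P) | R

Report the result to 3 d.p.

~P = 1 − 0.9000 = 0.1000
S | ~P = a + b − a·b on (0.6100, 0.1000) = 0.6490
(S | ~P) | R = a + b − a·b on (0.6490, 0.2400) = 0.7332

0.733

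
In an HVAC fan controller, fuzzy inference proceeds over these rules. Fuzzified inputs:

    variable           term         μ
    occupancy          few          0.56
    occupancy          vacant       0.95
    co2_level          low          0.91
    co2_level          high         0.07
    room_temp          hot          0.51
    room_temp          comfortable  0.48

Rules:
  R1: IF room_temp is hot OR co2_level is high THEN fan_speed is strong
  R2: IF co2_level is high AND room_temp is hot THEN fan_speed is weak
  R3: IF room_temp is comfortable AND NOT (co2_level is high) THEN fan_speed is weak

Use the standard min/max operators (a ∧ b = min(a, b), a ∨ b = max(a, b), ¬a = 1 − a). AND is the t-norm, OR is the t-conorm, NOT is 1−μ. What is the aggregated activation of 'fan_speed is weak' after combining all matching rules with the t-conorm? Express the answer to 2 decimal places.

R1: hot=0.51, high=0.07; OR[max(a, b)] → w = 0.51
R2: high=0.07, hot=0.51; AND[min(a, b)] → w = 0.07
R3: comfortable=0.48, ¬high=1−0.07=0.93; AND[min(a, b)] → w = 0.48
Rules with consequent 'weak': {R2, R3} → strengths 0.07, 0.48
Aggregate via t-conorm [max(a, b)]: 0.48

0.48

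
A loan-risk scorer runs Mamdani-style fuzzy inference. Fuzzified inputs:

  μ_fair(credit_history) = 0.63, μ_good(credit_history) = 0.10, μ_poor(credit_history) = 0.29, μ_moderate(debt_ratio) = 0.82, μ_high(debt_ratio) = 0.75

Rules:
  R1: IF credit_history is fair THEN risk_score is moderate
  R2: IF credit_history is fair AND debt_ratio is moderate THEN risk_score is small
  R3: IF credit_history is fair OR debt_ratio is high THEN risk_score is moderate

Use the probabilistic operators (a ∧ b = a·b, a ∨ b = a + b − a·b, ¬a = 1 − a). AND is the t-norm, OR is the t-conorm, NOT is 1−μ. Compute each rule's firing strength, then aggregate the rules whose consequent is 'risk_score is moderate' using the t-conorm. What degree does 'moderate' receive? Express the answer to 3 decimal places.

R1: fair=0.63 → w = 0.6300
R2: fair=0.63, moderate=0.82; AND[a·b] → w = 0.5166
R3: fair=0.63, high=0.75; OR[a + b − a·b] → w = 0.9075
Rules with consequent 'moderate': {R1, R3} → strengths 0.6300, 0.9075
Aggregate via t-conorm [a + b − a·b]: 0.9658

0.966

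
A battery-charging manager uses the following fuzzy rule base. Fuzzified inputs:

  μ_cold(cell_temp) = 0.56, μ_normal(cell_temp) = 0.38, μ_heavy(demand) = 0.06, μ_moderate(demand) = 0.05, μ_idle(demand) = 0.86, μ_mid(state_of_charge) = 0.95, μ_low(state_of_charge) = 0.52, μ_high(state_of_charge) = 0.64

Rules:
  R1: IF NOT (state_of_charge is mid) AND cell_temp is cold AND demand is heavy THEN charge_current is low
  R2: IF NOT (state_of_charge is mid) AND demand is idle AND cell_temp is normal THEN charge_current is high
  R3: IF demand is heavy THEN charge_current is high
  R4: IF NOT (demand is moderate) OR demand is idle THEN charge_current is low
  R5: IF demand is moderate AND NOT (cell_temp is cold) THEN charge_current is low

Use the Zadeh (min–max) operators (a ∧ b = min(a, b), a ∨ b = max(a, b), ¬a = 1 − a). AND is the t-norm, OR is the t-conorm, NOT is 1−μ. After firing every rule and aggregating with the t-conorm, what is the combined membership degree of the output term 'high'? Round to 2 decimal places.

0.06

R1: ¬mid=1−0.95=0.05, cold=0.56, heavy=0.06; AND[min(a, b)] → w = 0.05
R2: ¬mid=1−0.95=0.05, idle=0.86, normal=0.38; AND[min(a, b)] → w = 0.05
R3: heavy=0.06 → w = 0.06
R4: ¬moderate=1−0.05=0.95, idle=0.86; OR[max(a, b)] → w = 0.95
R5: moderate=0.05, ¬cold=1−0.56=0.44; AND[min(a, b)] → w = 0.05
Rules with consequent 'high': {R2, R3} → strengths 0.05, 0.06
Aggregate via t-conorm [max(a, b)]: 0.06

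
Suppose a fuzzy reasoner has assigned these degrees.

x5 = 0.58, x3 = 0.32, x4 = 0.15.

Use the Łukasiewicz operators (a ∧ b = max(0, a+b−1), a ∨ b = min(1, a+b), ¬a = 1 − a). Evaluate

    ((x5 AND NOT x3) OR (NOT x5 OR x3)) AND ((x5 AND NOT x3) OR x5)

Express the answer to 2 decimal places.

NOT x3 = 1 − 0.32 = 0.68
x5 AND NOT x3 = max(0, a+b−1) on (0.58, 0.68) = 0.26
NOT x5 = 1 − 0.58 = 0.42
NOT x5 OR x3 = min(1, a+b) on (0.42, 0.32) = 0.74
(x5 AND NOT x3) OR (NOT x5 OR x3) = min(1, a+b) on (0.26, 0.74) = 1.00
NOT x3 = 1 − 0.32 = 0.68
x5 AND NOT x3 = max(0, a+b−1) on (0.58, 0.68) = 0.26
(x5 AND NOT x3) OR x5 = min(1, a+b) on (0.26, 0.58) = 0.84
((x5 AND NOT x3) OR (NOT x5 OR x3)) AND ((x5 AND NOT x3) OR x5) = max(0, a+b−1) on (1.00, 0.84) = 0.84

0.84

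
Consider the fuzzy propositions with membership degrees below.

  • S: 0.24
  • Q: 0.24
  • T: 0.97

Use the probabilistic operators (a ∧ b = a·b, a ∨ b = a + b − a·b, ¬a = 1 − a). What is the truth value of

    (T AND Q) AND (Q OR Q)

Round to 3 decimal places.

0.098

T AND Q = a·b on (0.9700, 0.2400) = 0.2328
Q OR Q = a + b − a·b on (0.2400, 0.2400) = 0.4224
(T AND Q) AND (Q OR Q) = a·b on (0.2328, 0.4224) = 0.0983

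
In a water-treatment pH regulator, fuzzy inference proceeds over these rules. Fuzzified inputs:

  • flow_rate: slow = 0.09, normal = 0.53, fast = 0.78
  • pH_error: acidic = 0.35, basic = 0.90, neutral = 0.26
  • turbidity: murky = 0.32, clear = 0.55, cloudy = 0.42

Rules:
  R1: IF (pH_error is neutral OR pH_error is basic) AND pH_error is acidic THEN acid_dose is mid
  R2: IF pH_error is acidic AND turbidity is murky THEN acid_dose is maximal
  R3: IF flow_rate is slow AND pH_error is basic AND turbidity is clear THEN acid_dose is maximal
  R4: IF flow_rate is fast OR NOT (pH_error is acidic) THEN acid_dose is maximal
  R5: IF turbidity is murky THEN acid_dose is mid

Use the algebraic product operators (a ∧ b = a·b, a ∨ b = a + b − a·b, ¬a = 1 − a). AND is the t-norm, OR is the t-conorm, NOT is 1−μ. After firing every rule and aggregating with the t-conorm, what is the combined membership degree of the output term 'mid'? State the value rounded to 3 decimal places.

R1: (neutral=0.26 OR basic=0.90) = 0.9260; AND[a·b] with acidic=0.35 → w = 0.3241
R2: acidic=0.35, murky=0.32; AND[a·b] → w = 0.1120
R3: slow=0.09, basic=0.90, clear=0.55; AND[a·b] → w = 0.0446
R4: fast=0.78, ¬acidic=1−0.35=0.65; OR[a + b − a·b] → w = 0.9230
R5: murky=0.32 → w = 0.3200
Rules with consequent 'mid': {R1, R5} → strengths 0.3241, 0.3200
Aggregate via t-conorm [a + b − a·b]: 0.5404

0.540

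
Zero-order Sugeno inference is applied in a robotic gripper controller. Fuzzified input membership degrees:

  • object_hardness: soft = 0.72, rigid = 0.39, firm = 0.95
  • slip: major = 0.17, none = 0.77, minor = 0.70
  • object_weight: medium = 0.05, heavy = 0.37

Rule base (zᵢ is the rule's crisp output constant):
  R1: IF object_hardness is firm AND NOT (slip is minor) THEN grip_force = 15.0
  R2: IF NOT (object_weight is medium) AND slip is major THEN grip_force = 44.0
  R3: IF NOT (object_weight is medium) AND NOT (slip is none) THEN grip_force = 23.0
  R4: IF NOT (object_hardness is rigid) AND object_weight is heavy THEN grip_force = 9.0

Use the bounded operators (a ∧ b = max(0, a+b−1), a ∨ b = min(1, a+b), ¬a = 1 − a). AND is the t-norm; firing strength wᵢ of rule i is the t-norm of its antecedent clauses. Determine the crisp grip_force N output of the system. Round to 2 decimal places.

R1 (z=15.0): firm=0.95, ¬minor=1−0.70=0.30; AND[max(0, a+b−1)] → w = 0.25
R2 (z=44.0): ¬medium=1−0.05=0.95, major=0.17; AND[max(0, a+b−1)] → w = 0.12
R3 (z=23.0): ¬medium=1−0.05=0.95, ¬none=1−0.77=0.23; AND[max(0, a+b−1)] → w = 0.18
R4 (z=9.0): ¬rigid=1−0.39=0.61, heavy=0.37; AND[max(0, a+b−1)] → w = 0.00
Weighted average = (0.25·15.0 + 0.12·44.0 + 0.18·23.0 + 0.00·9.0) / (0.25 + 0.12 + 0.18 + 0.00)
  = 13.1700 / 0.5500 = 23.95

23.95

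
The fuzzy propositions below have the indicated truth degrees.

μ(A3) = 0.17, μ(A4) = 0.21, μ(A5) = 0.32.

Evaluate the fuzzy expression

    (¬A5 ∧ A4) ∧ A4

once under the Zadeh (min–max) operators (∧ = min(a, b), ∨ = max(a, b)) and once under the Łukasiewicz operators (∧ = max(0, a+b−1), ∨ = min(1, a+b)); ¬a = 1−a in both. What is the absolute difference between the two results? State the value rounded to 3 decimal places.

0.210

Under Zadeh (min–max):
  ¬A5 = 1 − 0.32 = 0.68
  ¬A5 ∧ A4 = min(a, b) on (0.68, 0.21) = 0.21
  (¬A5 ∧ A4) ∧ A4 = min(a, b) on (0.21, 0.21) = 0.21
  → value = 0.2100
Under Łukasiewicz:
  ¬A5 = 1 − 0.32 = 0.68
  ¬A5 ∧ A4 = max(0, a+b−1) on (0.68, 0.21) = 0.00
  (¬A5 ∧ A4) ∧ A4 = max(0, a+b−1) on (0.00, 0.21) = 0.00
  → value = 0.0000
|0.2100 − 0.0000| = 0.210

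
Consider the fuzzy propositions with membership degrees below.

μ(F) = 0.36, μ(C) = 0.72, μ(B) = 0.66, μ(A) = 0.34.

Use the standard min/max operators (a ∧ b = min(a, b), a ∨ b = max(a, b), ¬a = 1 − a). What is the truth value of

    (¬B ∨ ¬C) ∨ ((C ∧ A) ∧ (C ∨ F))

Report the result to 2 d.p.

0.34

¬B = 1 − 0.66 = 0.34
¬C = 1 − 0.72 = 0.28
¬B ∨ ¬C = max(a, b) on (0.34, 0.28) = 0.34
C ∧ A = min(a, b) on (0.72, 0.34) = 0.34
C ∨ F = max(a, b) on (0.72, 0.36) = 0.72
(C ∧ A) ∧ (C ∨ F) = min(a, b) on (0.34, 0.72) = 0.34
(¬B ∨ ¬C) ∨ ((C ∧ A) ∧ (C ∨ F)) = max(a, b) on (0.34, 0.34) = 0.34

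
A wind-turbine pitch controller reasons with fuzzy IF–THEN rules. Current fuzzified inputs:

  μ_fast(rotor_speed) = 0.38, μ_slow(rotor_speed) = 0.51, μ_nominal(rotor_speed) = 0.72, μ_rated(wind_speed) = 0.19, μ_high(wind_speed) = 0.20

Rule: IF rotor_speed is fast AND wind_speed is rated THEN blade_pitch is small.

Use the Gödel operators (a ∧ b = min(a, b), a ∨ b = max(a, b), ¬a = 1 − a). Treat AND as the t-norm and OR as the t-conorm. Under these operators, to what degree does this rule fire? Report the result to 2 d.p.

firing strength: fast=0.38, rated=0.19; AND[min(a, b)] → w = 0.19

0.19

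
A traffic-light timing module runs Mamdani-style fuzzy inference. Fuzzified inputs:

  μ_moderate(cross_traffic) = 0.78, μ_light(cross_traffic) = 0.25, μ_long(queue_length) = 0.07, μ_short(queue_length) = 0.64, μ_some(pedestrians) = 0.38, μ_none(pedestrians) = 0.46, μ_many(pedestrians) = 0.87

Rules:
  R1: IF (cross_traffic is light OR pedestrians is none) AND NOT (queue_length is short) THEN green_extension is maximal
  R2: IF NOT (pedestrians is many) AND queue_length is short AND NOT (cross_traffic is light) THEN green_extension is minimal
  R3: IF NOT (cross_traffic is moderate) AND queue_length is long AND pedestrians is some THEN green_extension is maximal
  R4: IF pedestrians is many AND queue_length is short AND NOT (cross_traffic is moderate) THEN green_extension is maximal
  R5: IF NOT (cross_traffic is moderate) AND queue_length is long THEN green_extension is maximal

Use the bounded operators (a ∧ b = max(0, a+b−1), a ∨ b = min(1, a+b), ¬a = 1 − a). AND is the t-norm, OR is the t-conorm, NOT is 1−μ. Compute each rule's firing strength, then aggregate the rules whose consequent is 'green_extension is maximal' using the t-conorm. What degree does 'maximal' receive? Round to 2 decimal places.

R1: (light=0.25 OR none=0.46) = 0.71; AND[max(0, a+b−1)] with ¬short=1−0.64=0.36 → w = 0.07
R2: ¬many=1−0.87=0.13, short=0.64, ¬light=1−0.25=0.75; AND[max(0, a+b−1)] → w = 0.00
R3: ¬moderate=1−0.78=0.22, long=0.07, some=0.38; AND[max(0, a+b−1)] → w = 0.00
R4: many=0.87, short=0.64, ¬moderate=1−0.78=0.22; AND[max(0, a+b−1)] → w = 0.00
R5: ¬moderate=1−0.78=0.22, long=0.07; AND[max(0, a+b−1)] → w = 0.00
Rules with consequent 'maximal': {R1, R3, R4, R5} → strengths 0.07, 0.00, 0.00, 0.00
Aggregate via t-conorm [min(1, a+b)]: 0.07

0.07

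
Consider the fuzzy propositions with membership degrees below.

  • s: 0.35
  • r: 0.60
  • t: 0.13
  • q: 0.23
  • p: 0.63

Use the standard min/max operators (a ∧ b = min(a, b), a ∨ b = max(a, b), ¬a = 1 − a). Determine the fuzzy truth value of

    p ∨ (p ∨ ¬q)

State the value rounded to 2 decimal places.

0.77

¬q = 1 − 0.23 = 0.77
p ∨ ¬q = max(a, b) on (0.63, 0.77) = 0.77
p ∨ (p ∨ ¬q) = max(a, b) on (0.63, 0.77) = 0.77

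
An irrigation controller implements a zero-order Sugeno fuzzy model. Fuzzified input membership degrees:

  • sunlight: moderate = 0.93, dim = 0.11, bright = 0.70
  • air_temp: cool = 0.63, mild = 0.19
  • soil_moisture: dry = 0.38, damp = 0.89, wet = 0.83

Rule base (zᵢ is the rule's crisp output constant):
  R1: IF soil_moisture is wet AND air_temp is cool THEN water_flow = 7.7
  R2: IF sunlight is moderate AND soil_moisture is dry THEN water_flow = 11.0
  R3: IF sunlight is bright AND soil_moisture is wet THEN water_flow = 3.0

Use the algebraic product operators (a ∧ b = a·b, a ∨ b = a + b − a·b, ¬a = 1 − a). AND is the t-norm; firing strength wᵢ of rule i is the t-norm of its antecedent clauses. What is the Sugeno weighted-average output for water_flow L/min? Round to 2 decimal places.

6.63

R1 (z=7.7): wet=0.83, cool=0.63; AND[a·b] → w = 0.5229
R2 (z=11.0): moderate=0.93, dry=0.38; AND[a·b] → w = 0.3534
R3 (z=3.0): bright=0.70, wet=0.83; AND[a·b] → w = 0.5810
Weighted average = (0.5229·7.7 + 0.3534·11.0 + 0.5810·3.0) / (0.5229 + 0.3534 + 0.5810)
  = 9.6567 / 1.4573 = 6.63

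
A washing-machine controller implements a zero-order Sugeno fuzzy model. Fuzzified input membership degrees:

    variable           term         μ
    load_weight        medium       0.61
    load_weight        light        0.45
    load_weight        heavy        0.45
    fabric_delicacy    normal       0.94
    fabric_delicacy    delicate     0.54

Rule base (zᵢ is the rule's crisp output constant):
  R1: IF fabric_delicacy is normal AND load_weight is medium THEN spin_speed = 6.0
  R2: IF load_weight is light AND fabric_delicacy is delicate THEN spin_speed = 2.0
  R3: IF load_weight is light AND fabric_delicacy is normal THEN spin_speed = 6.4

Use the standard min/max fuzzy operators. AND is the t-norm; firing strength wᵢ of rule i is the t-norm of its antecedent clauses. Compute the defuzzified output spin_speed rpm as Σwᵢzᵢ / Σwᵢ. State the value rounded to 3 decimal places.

4.927

R1 (z=6.0): normal=0.94, medium=0.61; AND[min(a, b)] → w = 0.61
R2 (z=2.0): light=0.45, delicate=0.54; AND[min(a, b)] → w = 0.45
R3 (z=6.4): light=0.45, normal=0.94; AND[min(a, b)] → w = 0.45
Weighted average = (0.61·6.0 + 0.45·2.0 + 0.45·6.4) / (0.61 + 0.45 + 0.45)
  = 7.4400 / 1.5100 = 4.927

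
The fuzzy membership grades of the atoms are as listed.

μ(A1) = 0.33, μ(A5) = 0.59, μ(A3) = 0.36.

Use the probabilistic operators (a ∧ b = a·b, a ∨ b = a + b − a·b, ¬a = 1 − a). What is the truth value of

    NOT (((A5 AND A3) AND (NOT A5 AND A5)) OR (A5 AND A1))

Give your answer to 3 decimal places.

0.764

A5 AND A3 = a·b on (0.5900, 0.3600) = 0.2124
NOT A5 = 1 − 0.5900 = 0.4100
NOT A5 AND A5 = a·b on (0.4100, 0.5900) = 0.2419
(A5 AND A3) AND (NOT A5 AND A5) = a·b on (0.2124, 0.2419) = 0.0514
A5 AND A1 = a·b on (0.5900, 0.3300) = 0.1947
((A5 AND A3) AND (NOT A5 AND A5)) OR (A5 AND A1) = a + b − a·b on (0.0514, 0.1947) = 0.2361
NOT (((A5 AND A3) AND (NOT A5 AND A5)) OR (A5 AND A1)) = 1 − 0.2361 = 0.7639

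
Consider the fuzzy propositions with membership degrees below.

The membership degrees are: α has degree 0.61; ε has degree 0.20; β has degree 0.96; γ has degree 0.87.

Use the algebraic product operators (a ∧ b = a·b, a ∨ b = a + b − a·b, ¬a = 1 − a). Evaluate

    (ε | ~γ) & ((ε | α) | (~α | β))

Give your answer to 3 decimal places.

~γ = 1 − 0.8700 = 0.1300
ε | ~γ = a + b − a·b on (0.2000, 0.1300) = 0.3040
ε | α = a + b − a·b on (0.2000, 0.6100) = 0.6880
~α = 1 − 0.6100 = 0.3900
~α | β = a + b − a·b on (0.3900, 0.9600) = 0.9756
(ε | α) | (~α | β) = a + b − a·b on (0.6880, 0.9756) = 0.9924
(ε | ~γ) & ((ε | α) | (~α | β)) = a·b on (0.3040, 0.9924) = 0.3017

0.302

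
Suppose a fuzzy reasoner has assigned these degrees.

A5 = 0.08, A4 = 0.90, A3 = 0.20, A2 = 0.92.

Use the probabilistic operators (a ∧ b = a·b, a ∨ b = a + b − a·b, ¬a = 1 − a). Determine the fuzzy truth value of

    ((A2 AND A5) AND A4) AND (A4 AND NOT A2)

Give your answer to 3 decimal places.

0.005

A2 AND A5 = a·b on (0.9200, 0.0800) = 0.0736
(A2 AND A5) AND A4 = a·b on (0.0736, 0.9000) = 0.0662
NOT A2 = 1 − 0.9200 = 0.0800
A4 AND NOT A2 = a·b on (0.9000, 0.0800) = 0.0720
((A2 AND A5) AND A4) AND (A4 AND NOT A2) = a·b on (0.0662, 0.0720) = 0.0048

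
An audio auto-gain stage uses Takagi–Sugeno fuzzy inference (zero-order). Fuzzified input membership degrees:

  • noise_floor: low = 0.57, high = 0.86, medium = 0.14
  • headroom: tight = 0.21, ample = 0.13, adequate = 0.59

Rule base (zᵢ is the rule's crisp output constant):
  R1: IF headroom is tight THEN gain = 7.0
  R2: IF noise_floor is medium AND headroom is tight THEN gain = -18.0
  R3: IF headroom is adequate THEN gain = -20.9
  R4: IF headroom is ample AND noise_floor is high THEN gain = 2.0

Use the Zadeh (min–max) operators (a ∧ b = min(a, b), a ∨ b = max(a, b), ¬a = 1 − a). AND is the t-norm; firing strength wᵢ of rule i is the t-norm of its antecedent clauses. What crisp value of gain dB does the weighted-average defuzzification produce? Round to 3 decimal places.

-12.263

R1 (z=7.0): tight=0.21 → w = 0.21
R2 (z=-18.0): medium=0.14, tight=0.21; AND[min(a, b)] → w = 0.14
R3 (z=-20.9): adequate=0.59 → w = 0.59
R4 (z=2.0): ample=0.13, high=0.86; AND[min(a, b)] → w = 0.13
Weighted average = (0.21·7.0 + 0.14·-18.0 + 0.59·-20.9 + 0.13·2.0) / (0.21 + 0.14 + 0.59 + 0.13)
  = -13.1210 / 1.0700 = -12.263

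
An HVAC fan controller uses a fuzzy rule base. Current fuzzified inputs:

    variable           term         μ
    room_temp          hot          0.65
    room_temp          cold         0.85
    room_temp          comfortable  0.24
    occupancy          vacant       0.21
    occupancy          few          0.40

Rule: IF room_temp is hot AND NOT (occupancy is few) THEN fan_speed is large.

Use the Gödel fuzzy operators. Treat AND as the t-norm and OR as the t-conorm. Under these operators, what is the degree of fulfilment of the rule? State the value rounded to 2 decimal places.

firing strength: hot=0.65, ¬few=1−0.40=0.60; AND[min(a, b)] → w = 0.60

0.60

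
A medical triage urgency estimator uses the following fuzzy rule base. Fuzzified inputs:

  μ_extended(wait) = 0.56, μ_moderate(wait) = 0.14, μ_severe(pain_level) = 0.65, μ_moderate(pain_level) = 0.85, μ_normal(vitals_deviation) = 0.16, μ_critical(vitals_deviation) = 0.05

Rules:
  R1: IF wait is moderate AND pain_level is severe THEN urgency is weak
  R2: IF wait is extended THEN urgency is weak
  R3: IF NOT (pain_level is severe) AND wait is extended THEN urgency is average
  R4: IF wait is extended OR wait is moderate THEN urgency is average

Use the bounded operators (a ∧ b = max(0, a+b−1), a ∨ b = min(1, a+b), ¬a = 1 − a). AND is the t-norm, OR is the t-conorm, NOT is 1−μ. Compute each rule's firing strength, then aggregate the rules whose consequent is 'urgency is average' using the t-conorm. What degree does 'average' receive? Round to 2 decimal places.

0.70

R1: moderate=0.14, severe=0.65; AND[max(0, a+b−1)] → w = 0.00
R2: extended=0.56 → w = 0.56
R3: ¬severe=1−0.65=0.35, extended=0.56; AND[max(0, a+b−1)] → w = 0.00
R4: extended=0.56, moderate=0.14; OR[min(1, a+b)] → w = 0.70
Rules with consequent 'average': {R3, R4} → strengths 0.00, 0.70
Aggregate via t-conorm [min(1, a+b)]: 0.70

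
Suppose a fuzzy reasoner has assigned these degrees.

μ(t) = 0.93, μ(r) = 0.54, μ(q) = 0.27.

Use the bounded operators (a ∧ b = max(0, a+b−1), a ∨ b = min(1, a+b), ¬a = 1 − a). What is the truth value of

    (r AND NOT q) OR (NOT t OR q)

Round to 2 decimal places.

NOT q = 1 − 0.27 = 0.73
r AND NOT q = max(0, a+b−1) on (0.54, 0.73) = 0.27
NOT t = 1 − 0.93 = 0.07
NOT t OR q = min(1, a+b) on (0.07, 0.27) = 0.34
(r AND NOT q) OR (NOT t OR q) = min(1, a+b) on (0.27, 0.34) = 0.61

0.61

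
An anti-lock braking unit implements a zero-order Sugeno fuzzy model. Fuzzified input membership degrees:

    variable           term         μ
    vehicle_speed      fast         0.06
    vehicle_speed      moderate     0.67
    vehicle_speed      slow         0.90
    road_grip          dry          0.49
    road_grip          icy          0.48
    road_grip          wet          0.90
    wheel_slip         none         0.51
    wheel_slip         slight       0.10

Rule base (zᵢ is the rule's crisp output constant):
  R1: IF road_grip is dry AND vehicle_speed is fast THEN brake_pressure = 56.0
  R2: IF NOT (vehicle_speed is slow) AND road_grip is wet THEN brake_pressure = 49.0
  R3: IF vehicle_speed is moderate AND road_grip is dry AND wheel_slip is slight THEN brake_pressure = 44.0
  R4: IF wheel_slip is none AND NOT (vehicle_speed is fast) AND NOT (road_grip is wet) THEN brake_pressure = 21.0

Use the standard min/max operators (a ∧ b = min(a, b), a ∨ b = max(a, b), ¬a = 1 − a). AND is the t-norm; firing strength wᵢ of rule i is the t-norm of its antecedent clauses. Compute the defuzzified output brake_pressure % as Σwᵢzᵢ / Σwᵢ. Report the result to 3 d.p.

R1 (z=56.0): dry=0.49, fast=0.06; AND[min(a, b)] → w = 0.06
R2 (z=49.0): ¬slow=1−0.90=0.10, wet=0.90; AND[min(a, b)] → w = 0.10
R3 (z=44.0): moderate=0.67, dry=0.49, slight=0.10; AND[min(a, b)] → w = 0.10
R4 (z=21.0): none=0.51, ¬fast=1−0.06=0.94, ¬wet=1−0.90=0.10; AND[min(a, b)] → w = 0.10
Weighted average = (0.06·56.0 + 0.10·49.0 + 0.10·44.0 + 0.10·21.0) / (0.06 + 0.10 + 0.10 + 0.10)
  = 14.7600 / 0.3600 = 41.000

41.000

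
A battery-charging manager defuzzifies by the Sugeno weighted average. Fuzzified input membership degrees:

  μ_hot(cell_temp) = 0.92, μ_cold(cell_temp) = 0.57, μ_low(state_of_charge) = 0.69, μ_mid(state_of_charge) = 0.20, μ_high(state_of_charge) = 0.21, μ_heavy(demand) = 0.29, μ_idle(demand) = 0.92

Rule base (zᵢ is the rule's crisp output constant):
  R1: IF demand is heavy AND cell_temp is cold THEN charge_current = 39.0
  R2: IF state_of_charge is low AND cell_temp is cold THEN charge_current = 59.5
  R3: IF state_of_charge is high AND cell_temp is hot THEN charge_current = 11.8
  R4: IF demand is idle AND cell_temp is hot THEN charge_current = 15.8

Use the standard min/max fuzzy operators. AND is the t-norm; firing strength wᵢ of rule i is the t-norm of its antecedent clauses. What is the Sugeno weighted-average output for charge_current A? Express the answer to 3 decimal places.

R1 (z=39.0): heavy=0.29, cold=0.57; AND[min(a, b)] → w = 0.29
R2 (z=59.5): low=0.69, cold=0.57; AND[min(a, b)] → w = 0.57
R3 (z=11.8): high=0.21, hot=0.92; AND[min(a, b)] → w = 0.21
R4 (z=15.8): idle=0.92, hot=0.92; AND[min(a, b)] → w = 0.92
Weighted average = (0.29·39.0 + 0.57·59.5 + 0.21·11.8 + 0.92·15.8) / (0.29 + 0.57 + 0.21 + 0.92)
  = 62.2390 / 1.9900 = 31.276

31.276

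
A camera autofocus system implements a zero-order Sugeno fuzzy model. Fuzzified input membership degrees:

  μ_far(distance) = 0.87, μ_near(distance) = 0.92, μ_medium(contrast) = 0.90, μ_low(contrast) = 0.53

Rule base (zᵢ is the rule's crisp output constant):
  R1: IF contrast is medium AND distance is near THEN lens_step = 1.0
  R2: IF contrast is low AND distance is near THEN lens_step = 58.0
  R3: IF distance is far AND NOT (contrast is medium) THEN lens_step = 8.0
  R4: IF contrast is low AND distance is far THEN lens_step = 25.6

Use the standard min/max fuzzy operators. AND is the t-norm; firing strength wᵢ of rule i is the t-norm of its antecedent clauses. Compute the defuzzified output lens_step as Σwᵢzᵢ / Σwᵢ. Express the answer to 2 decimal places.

R1 (z=1.0): medium=0.90, near=0.92; AND[min(a, b)] → w = 0.90
R2 (z=58.0): low=0.53, near=0.92; AND[min(a, b)] → w = 0.53
R3 (z=8.0): far=0.87, ¬medium=1−0.90=0.10; AND[min(a, b)] → w = 0.10
R4 (z=25.6): low=0.53, far=0.87; AND[min(a, b)] → w = 0.53
Weighted average = (0.90·1.0 + 0.53·58.0 + 0.10·8.0 + 0.53·25.6) / (0.90 + 0.53 + 0.10 + 0.53)
  = 46.0080 / 2.0600 = 22.33

22.33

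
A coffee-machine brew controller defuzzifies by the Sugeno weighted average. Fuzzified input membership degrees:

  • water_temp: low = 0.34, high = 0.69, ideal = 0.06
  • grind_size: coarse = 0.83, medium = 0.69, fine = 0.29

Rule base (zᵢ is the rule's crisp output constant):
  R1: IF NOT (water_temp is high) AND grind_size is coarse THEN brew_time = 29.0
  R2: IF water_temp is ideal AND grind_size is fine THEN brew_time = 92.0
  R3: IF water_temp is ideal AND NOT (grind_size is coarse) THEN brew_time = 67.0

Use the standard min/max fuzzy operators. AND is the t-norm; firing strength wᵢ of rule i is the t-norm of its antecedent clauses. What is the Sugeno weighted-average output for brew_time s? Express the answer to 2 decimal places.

R1 (z=29.0): ¬high=1−0.69=0.31, coarse=0.83; AND[min(a, b)] → w = 0.31
R2 (z=92.0): ideal=0.06, fine=0.29; AND[min(a, b)] → w = 0.06
R3 (z=67.0): ideal=0.06, ¬coarse=1−0.83=0.17; AND[min(a, b)] → w = 0.06
Weighted average = (0.31·29.0 + 0.06·92.0 + 0.06·67.0) / (0.31 + 0.06 + 0.06)
  = 18.5300 / 0.4300 = 43.09

43.09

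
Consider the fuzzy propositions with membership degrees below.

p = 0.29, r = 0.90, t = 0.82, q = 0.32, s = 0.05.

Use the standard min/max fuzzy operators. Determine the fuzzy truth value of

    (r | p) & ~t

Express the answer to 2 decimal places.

r | p = max(a, b) on (0.90, 0.29) = 0.90
~t = 1 − 0.82 = 0.18
(r | p) & ~t = min(a, b) on (0.90, 0.18) = 0.18

0.18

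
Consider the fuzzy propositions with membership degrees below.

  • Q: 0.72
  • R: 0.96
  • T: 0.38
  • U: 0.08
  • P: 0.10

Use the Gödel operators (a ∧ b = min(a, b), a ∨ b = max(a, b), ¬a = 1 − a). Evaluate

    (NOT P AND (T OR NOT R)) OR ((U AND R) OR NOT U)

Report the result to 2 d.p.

NOT P = 1 − 0.10 = 0.90
NOT R = 1 − 0.96 = 0.04
T OR NOT R = max(a, b) on (0.38, 0.04) = 0.38
NOT P AND (T OR NOT R) = min(a, b) on (0.90, 0.38) = 0.38
U AND R = min(a, b) on (0.08, 0.96) = 0.08
NOT U = 1 − 0.08 = 0.92
(U AND R) OR NOT U = max(a, b) on (0.08, 0.92) = 0.92
(NOT P AND (T OR NOT R)) OR ((U AND R) OR NOT U) = max(a, b) on (0.38, 0.92) = 0.92

0.92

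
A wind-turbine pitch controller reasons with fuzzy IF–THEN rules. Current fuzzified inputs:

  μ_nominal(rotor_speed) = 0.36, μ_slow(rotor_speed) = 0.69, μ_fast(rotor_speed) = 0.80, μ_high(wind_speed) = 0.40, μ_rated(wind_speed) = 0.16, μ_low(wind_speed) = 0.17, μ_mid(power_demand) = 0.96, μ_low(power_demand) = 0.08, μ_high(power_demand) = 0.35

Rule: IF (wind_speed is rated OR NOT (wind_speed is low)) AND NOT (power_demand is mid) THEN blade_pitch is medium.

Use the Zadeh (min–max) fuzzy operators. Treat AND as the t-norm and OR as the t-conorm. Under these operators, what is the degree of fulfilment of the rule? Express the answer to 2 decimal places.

firing strength: (rated=0.16 OR ¬low=1−0.17=0.83) = 0.83; AND[min(a, b)] with ¬mid=1−0.96=0.04 → w = 0.04

0.04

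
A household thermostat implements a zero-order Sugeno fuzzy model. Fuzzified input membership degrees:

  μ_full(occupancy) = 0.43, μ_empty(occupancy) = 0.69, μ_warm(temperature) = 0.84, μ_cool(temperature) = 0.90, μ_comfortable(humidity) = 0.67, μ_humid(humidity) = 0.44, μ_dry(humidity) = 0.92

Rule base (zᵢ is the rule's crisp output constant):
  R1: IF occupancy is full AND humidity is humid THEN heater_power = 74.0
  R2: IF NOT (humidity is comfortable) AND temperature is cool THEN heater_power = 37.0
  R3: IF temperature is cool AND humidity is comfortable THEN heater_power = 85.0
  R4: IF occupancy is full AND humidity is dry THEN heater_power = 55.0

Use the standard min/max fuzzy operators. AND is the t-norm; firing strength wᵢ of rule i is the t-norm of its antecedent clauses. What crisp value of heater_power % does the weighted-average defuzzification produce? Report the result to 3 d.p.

R1 (z=74.0): full=0.43, humid=0.44; AND[min(a, b)] → w = 0.43
R2 (z=37.0): ¬comfortable=1−0.67=0.33, cool=0.90; AND[min(a, b)] → w = 0.33
R3 (z=85.0): cool=0.90, comfortable=0.67; AND[min(a, b)] → w = 0.67
R4 (z=55.0): full=0.43, dry=0.92; AND[min(a, b)] → w = 0.43
Weighted average = (0.43·74.0 + 0.33·37.0 + 0.67·85.0 + 0.43·55.0) / (0.43 + 0.33 + 0.67 + 0.43)
  = 124.6300 / 1.8600 = 67.005

67.005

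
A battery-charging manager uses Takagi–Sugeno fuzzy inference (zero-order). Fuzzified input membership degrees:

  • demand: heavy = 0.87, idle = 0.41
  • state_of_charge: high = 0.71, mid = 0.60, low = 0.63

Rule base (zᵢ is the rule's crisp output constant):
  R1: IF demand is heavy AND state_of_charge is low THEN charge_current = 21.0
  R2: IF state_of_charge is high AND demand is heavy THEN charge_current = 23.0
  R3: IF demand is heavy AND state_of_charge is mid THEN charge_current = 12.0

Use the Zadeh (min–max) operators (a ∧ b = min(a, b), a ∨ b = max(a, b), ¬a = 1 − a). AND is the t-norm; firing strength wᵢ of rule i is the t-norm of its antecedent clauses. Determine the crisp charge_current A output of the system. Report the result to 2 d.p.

R1 (z=21.0): heavy=0.87, low=0.63; AND[min(a, b)] → w = 0.63
R2 (z=23.0): high=0.71, heavy=0.87; AND[min(a, b)] → w = 0.71
R3 (z=12.0): heavy=0.87, mid=0.60; AND[min(a, b)] → w = 0.60
Weighted average = (0.63·21.0 + 0.71·23.0 + 0.60·12.0) / (0.63 + 0.71 + 0.60)
  = 36.7600 / 1.9400 = 18.95

18.95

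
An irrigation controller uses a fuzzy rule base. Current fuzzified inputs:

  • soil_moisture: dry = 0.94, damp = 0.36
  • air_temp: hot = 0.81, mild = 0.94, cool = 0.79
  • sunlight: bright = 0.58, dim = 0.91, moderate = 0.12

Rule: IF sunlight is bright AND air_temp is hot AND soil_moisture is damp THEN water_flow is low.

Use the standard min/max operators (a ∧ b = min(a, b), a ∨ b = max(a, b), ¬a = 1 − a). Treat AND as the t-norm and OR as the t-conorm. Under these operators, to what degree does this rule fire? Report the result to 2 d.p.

firing strength: bright=0.58, hot=0.81, damp=0.36; AND[min(a, b)] → w = 0.36

0.36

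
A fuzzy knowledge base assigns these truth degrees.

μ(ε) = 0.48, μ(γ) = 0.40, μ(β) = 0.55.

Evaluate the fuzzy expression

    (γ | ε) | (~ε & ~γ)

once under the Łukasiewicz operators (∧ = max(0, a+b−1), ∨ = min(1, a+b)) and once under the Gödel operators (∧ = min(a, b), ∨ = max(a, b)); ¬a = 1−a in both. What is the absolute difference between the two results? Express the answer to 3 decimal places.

Under Łukasiewicz:
  γ | ε = min(1, a+b) on (0.40, 0.48) = 0.88
  ~ε = 1 − 0.48 = 0.52
  ~γ = 1 − 0.40 = 0.60
  ~ε & ~γ = max(0, a+b−1) on (0.52, 0.60) = 0.12
  (γ | ε) | (~ε & ~γ) = min(1, a+b) on (0.88, 0.12) = 1.00
  → value = 1.0000
Under Gödel:
  γ | ε = max(a, b) on (0.40, 0.48) = 0.48
  ~ε = 1 − 0.48 = 0.52
  ~γ = 1 − 0.40 = 0.60
  ~ε & ~γ = min(a, b) on (0.52, 0.60) = 0.52
  (γ | ε) | (~ε & ~γ) = max(a, b) on (0.48, 0.52) = 0.52
  → value = 0.5200
|1.0000 − 0.5200| = 0.480

0.480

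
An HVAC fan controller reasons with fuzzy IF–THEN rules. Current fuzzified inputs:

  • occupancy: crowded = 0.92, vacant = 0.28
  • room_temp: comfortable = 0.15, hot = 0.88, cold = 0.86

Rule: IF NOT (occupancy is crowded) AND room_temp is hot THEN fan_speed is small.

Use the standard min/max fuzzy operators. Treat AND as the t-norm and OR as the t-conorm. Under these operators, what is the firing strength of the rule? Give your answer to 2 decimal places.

firing strength: ¬crowded=1−0.92=0.08, hot=0.88; AND[min(a, b)] → w = 0.08

0.08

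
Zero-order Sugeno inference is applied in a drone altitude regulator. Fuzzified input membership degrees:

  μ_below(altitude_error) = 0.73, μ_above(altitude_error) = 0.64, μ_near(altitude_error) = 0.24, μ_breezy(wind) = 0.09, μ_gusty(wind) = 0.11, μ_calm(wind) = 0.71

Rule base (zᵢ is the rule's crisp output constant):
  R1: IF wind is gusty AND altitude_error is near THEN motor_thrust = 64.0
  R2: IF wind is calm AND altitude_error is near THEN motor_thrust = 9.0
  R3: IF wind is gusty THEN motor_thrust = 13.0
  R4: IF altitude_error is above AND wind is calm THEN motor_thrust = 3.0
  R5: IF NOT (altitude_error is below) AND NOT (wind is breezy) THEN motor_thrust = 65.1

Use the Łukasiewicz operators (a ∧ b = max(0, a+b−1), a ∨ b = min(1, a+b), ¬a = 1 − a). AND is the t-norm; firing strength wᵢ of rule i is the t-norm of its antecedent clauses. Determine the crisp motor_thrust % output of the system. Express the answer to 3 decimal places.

22.184

R1 (z=64.0): gusty=0.11, near=0.24; AND[max(0, a+b−1)] → w = 0.00
R2 (z=9.0): calm=0.71, near=0.24; AND[max(0, a+b−1)] → w = 0.00
R3 (z=13.0): gusty=0.11 → w = 0.11
R4 (z=3.0): above=0.64, calm=0.71; AND[max(0, a+b−1)] → w = 0.35
R5 (z=65.1): ¬below=1−0.73=0.27, ¬breezy=1−0.09=0.91; AND[max(0, a+b−1)] → w = 0.18
Weighted average = (0.00·64.0 + 0.00·9.0 + 0.11·13.0 + 0.35·3.0 + 0.18·65.1) / (0.00 + 0.00 + 0.11 + 0.35 + 0.18)
  = 14.1980 / 0.6400 = 22.184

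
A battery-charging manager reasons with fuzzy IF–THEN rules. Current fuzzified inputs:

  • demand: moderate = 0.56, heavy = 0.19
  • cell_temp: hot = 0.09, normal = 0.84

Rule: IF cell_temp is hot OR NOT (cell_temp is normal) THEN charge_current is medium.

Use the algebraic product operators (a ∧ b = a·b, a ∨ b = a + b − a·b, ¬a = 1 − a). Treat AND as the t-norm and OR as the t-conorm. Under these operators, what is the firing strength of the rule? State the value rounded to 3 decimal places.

0.236

firing strength: hot=0.09, ¬normal=1−0.84=0.16; OR[a + b − a·b] → w = 0.2356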